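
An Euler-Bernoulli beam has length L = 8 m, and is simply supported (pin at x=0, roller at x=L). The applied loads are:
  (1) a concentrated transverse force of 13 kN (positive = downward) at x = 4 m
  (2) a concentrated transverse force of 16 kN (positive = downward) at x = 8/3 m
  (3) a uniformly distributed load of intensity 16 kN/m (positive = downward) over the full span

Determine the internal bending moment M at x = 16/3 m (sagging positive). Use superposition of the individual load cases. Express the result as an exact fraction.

Load 1 — point force P=13 kN at a=4 m (b=L-a=4):
  M_1 = Pa(L-x)/L  [x>a] = 13·4·(8-(16/3))/8 = 52/3 kN·m
Load 2 — point force P=16 kN at a=8/3 m (b=L-a=16/3):
  M_2 = Pa(L-x)/L  [x>a] = 16·(8/3)·(8-(16/3))/8 = 128/9 kN·m
Load 3 — uniform load w=16 kN/m over full span:
  M_3 = wx(L-x)/2 = 16·(16/3)·(8-(16/3))/2 = 1024/9 kN·m
Superposition: M = Σ M_i = 436/3 kN·m ≈ 145.333333 kN·m

M(16/3) = 436/3 kN·m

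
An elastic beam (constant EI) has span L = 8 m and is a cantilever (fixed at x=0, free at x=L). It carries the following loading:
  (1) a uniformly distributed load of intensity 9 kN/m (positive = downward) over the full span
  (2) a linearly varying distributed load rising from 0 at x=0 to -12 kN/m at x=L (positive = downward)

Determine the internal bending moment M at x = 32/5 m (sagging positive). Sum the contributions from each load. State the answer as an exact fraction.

M(32/5) = 352/125 kN·m

Load 1 — uniform load w=9 kN/m over full span:
  M_1 = -w(L-x)²/2 = -9·(8-(32/5))²/2 = -288/25 kN·m
Load 2 — triangular load w₀=-12 kN/m (0→w₀ over full span):
  M_2 = w₀Lx/2 - w₀L²/3 - w₀x³/(6L) = (-12)·8·(32/5)/2 - (-12)·8²/3 - (-12)·(32/5)³/(6·8) = 1792/125 kN·m
Superposition: M = Σ M_i = 352/125 kN·m ≈ 2.816000 kN·m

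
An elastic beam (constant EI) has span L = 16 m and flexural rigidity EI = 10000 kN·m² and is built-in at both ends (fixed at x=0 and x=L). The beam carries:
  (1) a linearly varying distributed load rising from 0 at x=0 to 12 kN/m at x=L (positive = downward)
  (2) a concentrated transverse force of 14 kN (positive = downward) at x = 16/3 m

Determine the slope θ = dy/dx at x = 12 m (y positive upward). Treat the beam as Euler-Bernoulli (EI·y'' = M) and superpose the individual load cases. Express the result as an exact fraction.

θ(12) = 439/18750 rad

Load 1 — triangular load w₀=12 kN/m (0→w₀ over full span):
  θ_1 = -w₀(2x(L-x)(L-2x)(x+2L)+x²(L-x)²)/(120LEI) = -12·(2·12·(16-12)·(16-2·12)·(12+2·16)+12²·(16-12)²)/(120·16·10000) = 123/6250 rad
Load 2 — point force P=14 kN at a=16/3 m (b=L-a=32/3):
  θ_2 = Pa²(L-x)(2bL-(3b+a)(L-x))/(2L³EI)  [x>a] = 14·(16/3)²·(16-12)·(2·(32/3)·16-(3·(32/3)+(16/3))·(16-12))/(2·16³·10000) = 7/1875 rad
Superposition: θ = Σ θ_i = 439/18750 rad ≈ 0.023413 rad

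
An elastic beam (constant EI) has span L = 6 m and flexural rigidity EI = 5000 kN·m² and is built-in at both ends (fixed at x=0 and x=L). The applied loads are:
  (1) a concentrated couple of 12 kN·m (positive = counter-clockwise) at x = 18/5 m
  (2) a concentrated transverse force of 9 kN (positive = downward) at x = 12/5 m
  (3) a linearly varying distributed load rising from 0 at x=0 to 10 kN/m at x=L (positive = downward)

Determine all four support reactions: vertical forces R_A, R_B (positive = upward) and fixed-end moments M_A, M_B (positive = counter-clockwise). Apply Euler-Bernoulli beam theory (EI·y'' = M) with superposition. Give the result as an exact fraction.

Load 1 — applied couple M₀=12 kN·m at a=18/5 m (b=L-a=12/5):
  R_A = 6M₀ab/L³ = 6·12·(18/5)·(12/5)/6³ = 72/25 kN
  M_A = M₀b(2a-b)/L² = 12·(12/5)·(2·(18/5)-(12/5))/6² = 96/25 kN·m
  R_B = -6M₀ab/L³ = -6·12·(18/5)·(12/5)/6³ = -72/25 kN
  M_B = M₀a(2b-a)/L² = 12·(18/5)·(2·(12/5)-(18/5))/6² = 36/25 kN·m
Load 2 — point force P=9 kN at a=12/5 m (b=L-a=18/5):
  R_A = Pb²(3a+b)/L³ = 9·(18/5)²·(3·(12/5)+(18/5))/6³ = 729/125 kN
  M_A = Pab²/L² = 9·(12/5)·(18/5)²/6² = 972/125 kN·m
  R_B = Pa²(a+3b)/L³ = 9·(12/5)²·((12/5)+3·(18/5))/6³ = 396/125 kN
  M_B = -Pa²b/L² = -9·(12/5)²·(18/5)/6² = -648/125 kN·m
Load 3 — triangular load w₀=10 kN/m (0→w₀ over full span):
  R_A = 3w₀L/20 = 3·10·6/20 = 9 kN
  M_A = w₀L²/30 = 10·6²/30 = 12 kN·m
  R_B = 7w₀L/20 = 7·10·6/20 = 21 kN
  M_B = -w₀L²/20 = -10·6²/20 = -18 kN·m
Superposition: R_A = 2214/125 kN, M_A = 2952/125 kN·m, R_B = 2661/125 kN, M_B = -2718/125 kN·m

R_A = 2214/125 kN, M_A = 2952/125 kN·m, R_B = 2661/125 kN, M_B = -2718/125 kN·m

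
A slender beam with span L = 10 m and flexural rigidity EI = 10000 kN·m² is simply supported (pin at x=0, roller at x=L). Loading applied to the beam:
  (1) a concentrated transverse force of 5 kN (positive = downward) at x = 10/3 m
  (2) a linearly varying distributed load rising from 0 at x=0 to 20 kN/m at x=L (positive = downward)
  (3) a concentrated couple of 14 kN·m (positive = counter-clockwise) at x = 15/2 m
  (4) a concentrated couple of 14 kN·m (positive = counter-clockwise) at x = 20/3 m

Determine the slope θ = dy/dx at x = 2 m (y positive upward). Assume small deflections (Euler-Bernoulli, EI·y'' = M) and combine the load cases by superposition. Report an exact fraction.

θ(2) = -1220401/32400000 rad

Load 1 — point force P=5 kN at a=10/3 m (b=L-a=20/3):
  θ_1 = -Pb(L²-b²-3x²)/(6LEI)  [x≤a] = -5·(20/3)·(10²-(20/3)²-3·2²)/(6·10·10000) = -49/20250 rad
Load 2 — triangular load w₀=20 kN/m (0→w₀ over full span):
  θ_2 = -w₀(7L⁴-30L²x²+15x⁴)/(360LEI) = -20·(7·10⁴-30·10²·2²+15·2⁴)/(360·10·10000) = -182/5625 rad
Load 3 — applied couple M₀=14 kN·m at a=15/2 m (b=L-a=5/2):
  θ_3 = (M₀x²/(2L)+C₁)/EI  [x≤a] with C₁=M₀(3b²-L²)/(6L)=-455/24 = (14·2²/(2·10)+(-455/24))/10000 = -1939/1200000 rad
Load 4 — applied couple M₀=14 kN·m at a=20/3 m (b=L-a=10/3):
  θ_4 = (M₀x²/(2L)+C₁)/EI  [x≤a] with C₁=M₀(3b²-L²)/(6L)=-140/9 = (14·2²/(2·10)+(-140/9))/10000 = -287/225000 rad
Superposition: θ = Σ θ_i = -1220401/32400000 rad ≈ -0.037667 rad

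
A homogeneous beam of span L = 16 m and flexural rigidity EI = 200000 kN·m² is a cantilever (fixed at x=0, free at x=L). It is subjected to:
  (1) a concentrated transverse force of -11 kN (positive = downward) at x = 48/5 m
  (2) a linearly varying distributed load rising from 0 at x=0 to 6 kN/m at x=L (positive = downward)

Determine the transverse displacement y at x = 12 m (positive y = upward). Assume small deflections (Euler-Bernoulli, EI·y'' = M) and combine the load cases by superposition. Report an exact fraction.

Load 1 — point force P=-11 kN at a=48/5 m (b=L-a=32/5):
  y_1 = -Pa²(3x-a)/(6EI)  [x>a] = -(-11)·(48/5)²·(3·12-(48/5))/(6·200000) = 8712/390625 m
Load 2 — triangular load w₀=6 kN/m (0→w₀ over full span):
  y_2 = (w₀Lx³/12-w₀L²x²/6-w₀x⁵/(120L))/EI = (6·16·12³/12-6·16²·12²/6-6·12⁵/(120·16))/200000 = -7443/62500 m
Superposition: y = Σ y_i = -151227/1562500 m ≈ -0.096785 m

y(12) = -151227/1562500 m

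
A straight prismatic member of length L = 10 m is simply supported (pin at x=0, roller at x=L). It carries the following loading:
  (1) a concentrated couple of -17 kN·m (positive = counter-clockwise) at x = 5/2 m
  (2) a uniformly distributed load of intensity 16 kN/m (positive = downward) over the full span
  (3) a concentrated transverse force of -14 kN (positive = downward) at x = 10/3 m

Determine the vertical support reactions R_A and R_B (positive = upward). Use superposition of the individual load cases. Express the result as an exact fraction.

R_A = 2069/30 kN, R_B = 2311/30 kN

Load 1 — applied couple M₀=-17 kN·m at a=5/2 m (b=L-a=15/2):
  R_A = M₀/L = (-17)/10 = -17/10 kN
  R_B = -M₀/L = -(-17)/10 = 17/10 kN
Load 2 — uniform load w=16 kN/m over full span:
  R_A = wL/2 = 16·10/2 = 80 kN
  R_B = wL/2 = 16·10/2 = 80 kN
Load 3 — point force P=-14 kN at a=10/3 m (b=L-a=20/3):
  R_A = Pb/L = (-14)·(20/3)/10 = -28/3 kN
  R_B = Pa/L = (-14)·(10/3)/10 = -14/3 kN
Superposition: R_A = 2069/30 kN, R_B = 2311/30 kN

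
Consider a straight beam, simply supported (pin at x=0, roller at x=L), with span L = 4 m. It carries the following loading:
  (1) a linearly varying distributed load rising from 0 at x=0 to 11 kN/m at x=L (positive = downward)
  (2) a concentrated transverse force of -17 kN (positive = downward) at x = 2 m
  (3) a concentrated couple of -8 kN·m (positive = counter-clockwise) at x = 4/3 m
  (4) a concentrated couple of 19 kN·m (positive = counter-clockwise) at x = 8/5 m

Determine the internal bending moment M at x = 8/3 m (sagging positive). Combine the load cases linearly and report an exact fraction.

M(8/3) = -335/81 kN·m

Load 1 — triangular load w₀=11 kN/m (0→w₀ over full span):
  M_1 = w₀Lx/6 - w₀x³/(6L) = 11·4·(8/3)/6 - 11·(8/3)³/(6·4) = 880/81 kN·m
Load 2 — point force P=-17 kN at a=2 m (b=L-a=2):
  M_2 = Pa(L-x)/L  [x>a] = (-17)·2·(4-(8/3))/4 = -34/3 kN·m
Load 3 — applied couple M₀=-8 kN·m at a=4/3 m (b=L-a=8/3):
  M_3 = M₀x/L - M₀  [x>a] = (-8)·(8/3)/4 - (-8) = 8/3 kN·m
Load 4 — applied couple M₀=19 kN·m at a=8/5 m (b=L-a=12/5):
  M_4 = M₀x/L - M₀  [x>a] = 19·(8/3)/4 - 19 = -19/3 kN·m
Superposition: M = Σ M_i = -335/81 kN·m ≈ -4.135802 kN·m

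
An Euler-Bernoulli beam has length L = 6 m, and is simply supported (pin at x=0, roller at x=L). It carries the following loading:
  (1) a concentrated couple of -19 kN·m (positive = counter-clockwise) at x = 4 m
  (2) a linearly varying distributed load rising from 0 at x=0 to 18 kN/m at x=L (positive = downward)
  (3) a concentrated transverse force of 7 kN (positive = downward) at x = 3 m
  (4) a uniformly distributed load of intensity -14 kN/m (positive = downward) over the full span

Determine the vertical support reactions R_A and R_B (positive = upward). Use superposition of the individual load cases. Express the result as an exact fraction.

R_A = -71/3 kN, R_B = 2/3 kN

Load 1 — applied couple M₀=-19 kN·m at a=4 m (b=L-a=2):
  R_A = M₀/L = (-19)/6 = -19/6 kN
  R_B = -M₀/L = -(-19)/6 = 19/6 kN
Load 2 — triangular load w₀=18 kN/m (0→w₀ over full span):
  R_A = w₀L/6 = 18·6/6 = 18 kN
  R_B = w₀L/3 = 18·6/3 = 36 kN
Load 3 — point force P=7 kN at a=3 m (b=L-a=3):
  R_A = Pb/L = 7·3/6 = 7/2 kN
  R_B = Pa/L = 7·3/6 = 7/2 kN
Load 4 — uniform load w=-14 kN/m over full span:
  R_A = wL/2 = (-14)·6/2 = -42 kN
  R_B = wL/2 = (-14)·6/2 = -42 kN
Superposition: R_A = -71/3 kN, R_B = 2/3 kN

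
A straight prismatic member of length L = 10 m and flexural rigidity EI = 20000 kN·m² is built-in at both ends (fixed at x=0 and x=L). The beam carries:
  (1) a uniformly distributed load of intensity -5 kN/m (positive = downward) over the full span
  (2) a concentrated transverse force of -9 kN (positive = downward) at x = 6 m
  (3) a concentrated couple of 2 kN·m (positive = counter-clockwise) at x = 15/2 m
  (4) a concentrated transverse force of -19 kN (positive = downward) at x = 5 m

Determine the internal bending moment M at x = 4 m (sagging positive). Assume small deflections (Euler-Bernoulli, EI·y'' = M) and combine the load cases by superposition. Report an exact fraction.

M(4) = -109021/3000 kN·m

Load 1 — uniform load w=-5 kN/m over full span:
  M_1 = wLx/2 - wL²/12 - wx²/2 = (-5)·10·4/2 - (-5)·10²/12 - (-5)·4²/2 = -55/3 kN·m
Load 2 — point force P=-9 kN at a=6 m (b=L-a=4):
  M_2 = Pb²(3a+b)x/L³ - Pab²/L²  [x≤a] = (-9)·4²·(3·6+4)·4/10³ - (-9)·6·4²/10² = -504/125 kN·m
Load 3 — applied couple M₀=2 kN·m at a=15/2 m (b=L-a=5/2):
  M_3 = R_Ax - M_A  [x≤a] with R_A=9/40, M_A=5/8 = (9/40)·4 - (5/8) = 11/40 kN·m
Load 4 — point force P=-19 kN at a=5 m (b=L-a=5):
  M_4 = Pb²(3a+b)x/L³ - Pab²/L²  [x≤a] = (-19)·5²·(3·5+5)·4/10³ - (-19)·5·5²/10² = -57/4 kN·m
Superposition: M = Σ M_i = -109021/3000 kN·m ≈ -36.340333 kN·m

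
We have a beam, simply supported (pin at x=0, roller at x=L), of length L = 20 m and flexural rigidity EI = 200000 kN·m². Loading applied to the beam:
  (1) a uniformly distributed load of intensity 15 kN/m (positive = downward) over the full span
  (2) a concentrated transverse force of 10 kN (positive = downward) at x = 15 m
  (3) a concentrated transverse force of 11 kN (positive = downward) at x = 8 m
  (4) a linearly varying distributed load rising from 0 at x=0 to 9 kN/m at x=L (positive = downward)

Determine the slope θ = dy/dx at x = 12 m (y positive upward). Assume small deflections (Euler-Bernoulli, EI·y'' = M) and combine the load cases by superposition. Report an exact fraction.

Load 1 — uniform load w=15 kN/m over full span:
  θ_1 = -w(L³-6Lx²+4x³)/(24EI) = -15·(20³-6·20·12²+4·12³)/(24·200000) = 37/5000 rad
Load 2 — point force P=10 kN at a=15 m (b=L-a=5):
  θ_2 = -Pb(L²-b²-3x²)/(6LEI)  [x≤a] = -10·5·(20²-5²-3·12²)/(6·20·200000) = 19/160000 rad
Load 3 — point force P=11 kN at a=8 m (b=L-a=12):
  θ_3 = -Pa(2L²-6Lx+3x²+a²)/(6LEI)  [x>a] = -11·8·(2·20²-6·20·12+3·12²+8²)/(6·20·200000) = 33/62500 rad
Load 4 — triangular load w₀=9 kN/m (0→w₀ over full span):
  θ_4 = -w₀(7L⁴-30L²x²+15x⁴)/(360LEI) = -9·(7·20⁴-30·20²·12²+15·12⁴)/(360·20·200000) = 29/15625 rad
Superposition: θ = Σ θ_i = 39611/4000000 rad ≈ 0.009903 rad

θ(12) = 39611/4000000 rad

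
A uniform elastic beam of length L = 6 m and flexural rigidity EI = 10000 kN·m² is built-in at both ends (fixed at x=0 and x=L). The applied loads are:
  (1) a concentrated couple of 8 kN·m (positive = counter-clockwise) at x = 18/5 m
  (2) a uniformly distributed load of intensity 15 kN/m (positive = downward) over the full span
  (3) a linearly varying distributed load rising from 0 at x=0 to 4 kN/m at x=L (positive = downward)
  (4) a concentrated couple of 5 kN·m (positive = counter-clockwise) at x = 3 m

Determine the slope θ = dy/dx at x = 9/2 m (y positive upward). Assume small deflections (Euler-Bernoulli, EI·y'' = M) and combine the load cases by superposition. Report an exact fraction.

θ(9/2) = 46437/16000000 rad

Load 1 — applied couple M₀=8 kN·m at a=18/5 m (b=L-a=12/5):
  θ_1 = (R_Ax²/2 - M_Ax - M₀(x-a))/EI  [x>a] with R_A=48/25, M_A=64/25 = ((48/25)·(9/2)²/2 - (64/25)·(9/2) - 8·((9/2)-(18/5)))/10000 = 9/125000 rad
Load 2 — uniform load w=15 kN/m over full span:
  θ_2 = -wx(L-x)(L-2x)/(12EI) = -15·(9/2)·(6-(9/2))·(6-2·(9/2))/(12·10000) = 81/32000 rad
Load 3 — triangular load w₀=4 kN/m (0→w₀ over full span):
  θ_3 = -w₀(2x(L-x)(L-2x)(x+2L)+x²(L-x)²)/(120LEI) = -4·(2·(9/2)·(6-(9/2))·(6-2·(9/2))·((9/2)+2·6)+(9/2)²·(6-(9/2))²)/(120·6·10000) = 1107/3200000 rad
Load 4 — applied couple M₀=5 kN·m at a=3 m (b=L-a=3):
  θ_4 = (R_Ax²/2 - M_Ax - M₀(x-a))/EI  [x>a] with R_A=5/4, M_A=5/4 = ((5/4)·(9/2)²/2 - (5/4)·(9/2) - 5·((9/2)-3))/10000 = -3/64000 rad
Superposition: θ = Σ θ_i = 46437/16000000 rad ≈ 0.002902 rad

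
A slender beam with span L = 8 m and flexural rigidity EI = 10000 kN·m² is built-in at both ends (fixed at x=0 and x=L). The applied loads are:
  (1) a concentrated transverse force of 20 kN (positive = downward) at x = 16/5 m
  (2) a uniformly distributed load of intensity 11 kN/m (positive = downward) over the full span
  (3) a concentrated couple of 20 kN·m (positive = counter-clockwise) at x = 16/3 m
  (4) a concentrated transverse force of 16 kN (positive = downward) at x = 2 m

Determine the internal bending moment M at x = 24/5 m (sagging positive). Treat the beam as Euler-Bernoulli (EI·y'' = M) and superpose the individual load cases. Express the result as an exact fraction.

M(24/5) = 16618/375 kN·m

Load 1 — point force P=20 kN at a=16/5 m (b=L-a=24/5):
  M_1 = Pa²(a+3b)(L-x)/L³ - Pa²b/L²  [x>a] = 20·(16/5)²·((16/5)+3·(24/5))·(8-(24/5))/8³ - 20·(16/5)²·(24/5)/8² = 896/125 kN·m
Load 2 — uniform load w=11 kN/m over full span:
  M_2 = wLx/2 - wL²/12 - wx²/2 = 11·8·(24/5)/2 - 11·8²/12 - 11·(24/5)²/2 = 1936/75 kN·m
Load 3 — applied couple M₀=20 kN·m at a=16/3 m (b=L-a=8/3):
  M_3 = R_Ax - M_A  [x≤a] with R_A=10/3, M_A=20/3 = (10/3)·(24/5) - (20/3) = 28/3 kN·m
Load 4 — point force P=16 kN at a=2 m (b=L-a=6):
  M_4 = Pa²(a+3b)(L-x)/L³ - Pa²b/L²  [x>a] = 16·2²·(2+3·6)·(8-(24/5))/8³ - 16·2²·6/8² = 2 kN·m
Superposition: M = Σ M_i = 16618/375 kN·m ≈ 44.314667 kN·m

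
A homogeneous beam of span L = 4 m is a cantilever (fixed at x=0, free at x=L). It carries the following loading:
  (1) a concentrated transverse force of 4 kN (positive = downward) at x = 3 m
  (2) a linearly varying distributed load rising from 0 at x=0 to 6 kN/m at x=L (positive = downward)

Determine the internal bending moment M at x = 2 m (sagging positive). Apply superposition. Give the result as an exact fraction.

Load 1 — point force P=4 kN at a=3 m (b=L-a=1):
  M_1 = -P(a-x)  [x≤a] = -4·(3-2) = -4 kN·m
Load 2 — triangular load w₀=6 kN/m (0→w₀ over full span):
  M_2 = w₀Lx/2 - w₀L²/3 - w₀x³/(6L) = 6·4·2/2 - 6·4²/3 - 6·2³/(6·4) = -10 kN·m
Superposition: M = Σ M_i = -14 kN·m ≈ -14.000000 kN·m

M(2) = -14 kN·m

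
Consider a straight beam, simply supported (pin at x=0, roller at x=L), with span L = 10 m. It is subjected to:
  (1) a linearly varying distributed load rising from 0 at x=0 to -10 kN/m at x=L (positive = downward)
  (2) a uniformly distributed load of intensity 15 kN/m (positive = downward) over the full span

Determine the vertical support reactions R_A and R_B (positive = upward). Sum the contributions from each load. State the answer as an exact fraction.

Load 1 — triangular load w₀=-10 kN/m (0→w₀ over full span):
  R_A = w₀L/6 = (-10)·10/6 = -50/3 kN
  R_B = w₀L/3 = (-10)·10/3 = -100/3 kN
Load 2 — uniform load w=15 kN/m over full span:
  R_A = wL/2 = 15·10/2 = 75 kN
  R_B = wL/2 = 15·10/2 = 75 kN
Superposition: R_A = 175/3 kN, R_B = 125/3 kN

R_A = 175/3 kN, R_B = 125/3 kN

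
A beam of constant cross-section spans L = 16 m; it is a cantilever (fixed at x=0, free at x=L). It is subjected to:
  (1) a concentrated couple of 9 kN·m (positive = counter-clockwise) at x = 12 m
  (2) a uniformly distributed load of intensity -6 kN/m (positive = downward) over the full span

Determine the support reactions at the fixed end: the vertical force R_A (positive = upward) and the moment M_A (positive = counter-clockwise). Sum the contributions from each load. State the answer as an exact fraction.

R_A = -96 kN, M_A = -777 kN·m

Load 1 — applied couple M₀=9 kN·m at a=12 m (b=L-a=4):
  R_A = 0 kN
  M_A = -M₀ = -9 kN·m
Load 2 — uniform load w=-6 kN/m over full span:
  R_A = wL = (-6)·16 = -96 kN
  M_A = wL²/2 = (-6)·16²/2 = -768 kN·m
Superposition: R_A = -96 kN, M_A = -777 kN·m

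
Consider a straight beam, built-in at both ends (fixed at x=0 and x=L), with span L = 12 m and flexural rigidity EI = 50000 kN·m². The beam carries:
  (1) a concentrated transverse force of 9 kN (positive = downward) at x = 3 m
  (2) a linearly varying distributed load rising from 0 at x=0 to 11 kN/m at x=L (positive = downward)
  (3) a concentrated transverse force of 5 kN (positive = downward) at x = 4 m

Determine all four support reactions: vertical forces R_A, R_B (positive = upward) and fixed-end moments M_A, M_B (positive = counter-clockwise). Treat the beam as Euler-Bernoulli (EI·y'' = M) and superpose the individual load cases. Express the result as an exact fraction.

R_A = 134341/4320 kN, M_A = 55351/720 kN·m, R_B = 211259/4320 kN, M_B = -63869/720 kN·m

Load 1 — point force P=9 kN at a=3 m (b=L-a=9):
  R_A = Pb²(3a+b)/L³ = 9·9²·(3·3+9)/12³ = 243/32 kN
  M_A = Pab²/L² = 9·3·9²/12² = 243/16 kN·m
  R_B = Pa²(a+3b)/L³ = 9·3²·(3+3·9)/12³ = 45/32 kN
  M_B = -Pa²b/L² = -9·3²·9/12² = -81/16 kN·m
Load 2 — triangular load w₀=11 kN/m (0→w₀ over full span):
  R_A = 3w₀L/20 = 3·11·12/20 = 99/5 kN
  M_A = w₀L²/30 = 11·12²/30 = 264/5 kN·m
  R_B = 7w₀L/20 = 7·11·12/20 = 231/5 kN
  M_B = -w₀L²/20 = -11·12²/20 = -396/5 kN·m
Load 3 — point force P=5 kN at a=4 m (b=L-a=8):
  R_A = Pb²(3a+b)/L³ = 5·8²·(3·4+8)/12³ = 100/27 kN
  M_A = Pab²/L² = 5·4·8²/12² = 80/9 kN·m
  R_B = Pa²(a+3b)/L³ = 5·4²·(4+3·8)/12³ = 35/27 kN
  M_B = -Pa²b/L² = -5·4²·8/12² = -40/9 kN·m
Superposition: R_A = 134341/4320 kN, M_A = 55351/720 kN·m, R_B = 211259/4320 kN, M_B = -63869/720 kN·m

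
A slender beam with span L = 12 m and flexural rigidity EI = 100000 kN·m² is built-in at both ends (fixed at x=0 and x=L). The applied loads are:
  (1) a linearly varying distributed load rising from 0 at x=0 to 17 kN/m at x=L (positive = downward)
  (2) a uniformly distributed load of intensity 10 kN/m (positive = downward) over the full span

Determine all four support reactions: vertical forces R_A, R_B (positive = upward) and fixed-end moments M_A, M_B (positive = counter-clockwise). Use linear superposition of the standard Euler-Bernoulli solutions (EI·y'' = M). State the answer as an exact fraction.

R_A = 453/5 kN, M_A = 1008/5 kN·m, R_B = 657/5 kN, M_B = -1212/5 kN·m

Load 1 — triangular load w₀=17 kN/m (0→w₀ over full span):
  R_A = 3w₀L/20 = 3·17·12/20 = 153/5 kN
  M_A = w₀L²/30 = 17·12²/30 = 408/5 kN·m
  R_B = 7w₀L/20 = 7·17·12/20 = 357/5 kN
  M_B = -w₀L²/20 = -17·12²/20 = -612/5 kN·m
Load 2 — uniform load w=10 kN/m over full span:
  R_A = wL/2 = 10·12/2 = 60 kN
  M_A = wL²/12 = 10·12²/12 = 120 kN·m
  R_B = wL/2 = 10·12/2 = 60 kN
  M_B = -wL²/12 = -10·12²/12 = -120 kN·m
Superposition: R_A = 453/5 kN, M_A = 1008/5 kN·m, R_B = 657/5 kN, M_B = -1212/5 kN·m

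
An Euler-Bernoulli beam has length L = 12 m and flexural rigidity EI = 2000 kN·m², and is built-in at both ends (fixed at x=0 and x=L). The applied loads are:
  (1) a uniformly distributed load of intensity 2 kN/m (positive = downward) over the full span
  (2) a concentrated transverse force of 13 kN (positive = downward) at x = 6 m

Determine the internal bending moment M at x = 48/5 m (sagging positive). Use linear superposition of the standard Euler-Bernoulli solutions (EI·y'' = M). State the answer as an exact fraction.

M(48/5) = -243/50 kN·m

Load 1 — uniform load w=2 kN/m over full span:
  M_1 = wLx/2 - wL²/12 - wx²/2 = 2·12·(48/5)/2 - 2·12²/12 - 2·(48/5)²/2 = -24/25 kN·m
Load 2 — point force P=13 kN at a=6 m (b=L-a=6):
  M_2 = Pa²(a+3b)(L-x)/L³ - Pa²b/L²  [x>a] = 13·6²·(6+3·6)·(12-(48/5))/12³ - 13·6²·6/12² = -39/10 kN·m
Superposition: M = Σ M_i = -243/50 kN·m ≈ -4.860000 kN·m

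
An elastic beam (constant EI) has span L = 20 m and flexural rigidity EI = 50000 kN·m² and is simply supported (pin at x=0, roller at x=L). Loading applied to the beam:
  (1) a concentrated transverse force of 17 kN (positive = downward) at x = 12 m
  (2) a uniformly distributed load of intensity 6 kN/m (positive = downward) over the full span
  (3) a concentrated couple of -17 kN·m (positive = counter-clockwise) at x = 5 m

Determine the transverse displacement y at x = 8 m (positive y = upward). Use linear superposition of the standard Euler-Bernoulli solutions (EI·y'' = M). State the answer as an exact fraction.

y(8) = -88067/300000 m

Load 1 — point force P=17 kN at a=12 m (b=L-a=8):
  y_1 = -Pbx(L²-b²-x²)/(6LEI)  [x≤a] = -17·8·8·(20²-8²-8²)/(6·20·50000) = -2312/46875 m
Load 2 — uniform load w=6 kN/m over full span:
  y_2 = -wx(L³-2Lx²+x³)/(24EI) = -6·8·(20³-2·20·8²+8³)/(24·50000) = -744/3125 m
Load 3 — applied couple M₀=-17 kN·m at a=5 m (b=L-a=15):
  y_3 = (M₀x³/(6L)-M₀(x-a)²/2+C₁x)/EI  [x>a] with C₁=M₀(3b²-L²)/(6L)=-935/24 = ((-17)·8³/(6·20)-(-17)·(8-5)²/2+(-935/24)·8)/50000 = -3077/500000 m
Superposition: y = Σ y_i = -88067/300000 m ≈ -0.293557 m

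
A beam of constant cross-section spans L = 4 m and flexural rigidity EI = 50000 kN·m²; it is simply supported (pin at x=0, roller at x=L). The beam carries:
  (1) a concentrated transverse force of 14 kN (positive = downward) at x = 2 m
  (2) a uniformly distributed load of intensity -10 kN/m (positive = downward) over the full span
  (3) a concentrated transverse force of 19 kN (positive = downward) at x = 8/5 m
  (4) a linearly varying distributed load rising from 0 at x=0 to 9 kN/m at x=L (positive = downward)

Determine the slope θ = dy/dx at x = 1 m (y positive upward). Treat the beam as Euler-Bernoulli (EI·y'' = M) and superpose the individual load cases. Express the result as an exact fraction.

Load 1 — point force P=14 kN at a=2 m (b=L-a=2):
  θ_1 = -Pb(L²-b²-3x²)/(6LEI)  [x≤a] = -14·2·(4²-2²-3·1²)/(6·4·50000) = -21/100000 rad
Load 2 — uniform load w=-10 kN/m over full span:
  θ_2 = -w(L³-6Lx²+4x³)/(24EI) = -(-10)·(4³-6·4·1²+4·1³)/(24·50000) = 11/30000 rad
Load 3 — point force P=19 kN at a=8/5 m (b=L-a=12/5):
  θ_3 = -Pb(L²-b²-3x²)/(6LEI)  [x≤a] = -19·(12/5)·(4²-(12/5)²-3·1²)/(6·4·50000) = -3439/12500000 rad
Load 4 — triangular load w₀=9 kN/m (0→w₀ over full span):
  θ_4 = -w₀(7L⁴-30L²x²+15x⁴)/(360LEI) = -9·(7·4⁴-30·4²·1²+15·1⁴)/(360·4·50000) = -1327/8000000 rad
Superposition: θ = Σ θ_i = -170597/600000000 rad ≈ -0.000284 rad

θ(1) = -170597/600000000 rad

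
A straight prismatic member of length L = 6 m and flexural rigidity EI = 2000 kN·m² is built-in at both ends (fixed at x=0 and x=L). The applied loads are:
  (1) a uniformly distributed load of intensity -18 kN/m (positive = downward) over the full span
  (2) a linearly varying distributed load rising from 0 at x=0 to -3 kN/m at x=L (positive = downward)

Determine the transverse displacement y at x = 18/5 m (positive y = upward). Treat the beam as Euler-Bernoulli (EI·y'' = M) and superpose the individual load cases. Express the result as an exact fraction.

y(18/5) = 118827/3906250 m

Load 1 — uniform load w=-18 kN/m over full span:
  y_1 = -wx²(L-x)²/(24EI) = -(-18)·(18/5)²·(6-(18/5))²/(24·2000) = 2187/78125 m
Load 2 — triangular load w₀=-3 kN/m (0→w₀ over full span):
  y_2 = -w₀x²(L-x)²(x+2L)/(120LEI) = -(-3)·(18/5)²·(6-(18/5))²·((18/5)+2·6)/(120·6·2000) = 9477/3906250 m
Superposition: y = Σ y_i = 118827/3906250 m ≈ 0.030420 m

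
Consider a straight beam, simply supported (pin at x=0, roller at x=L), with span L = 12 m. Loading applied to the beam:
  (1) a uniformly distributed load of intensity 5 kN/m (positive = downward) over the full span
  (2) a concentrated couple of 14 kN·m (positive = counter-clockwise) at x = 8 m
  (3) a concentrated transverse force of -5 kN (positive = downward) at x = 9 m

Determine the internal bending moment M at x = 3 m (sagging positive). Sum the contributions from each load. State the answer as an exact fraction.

Load 1 — uniform load w=5 kN/m over full span:
  M_1 = wx(L-x)/2 = 5·3·(12-3)/2 = 135/2 kN·m
Load 2 — applied couple M₀=14 kN·m at a=8 m (b=L-a=4):
  M_2 = M₀x/L  [x≤a] = 14·3/12 = 7/2 kN·m
Load 3 — point force P=-5 kN at a=9 m (b=L-a=3):
  M_3 = Pbx/L  [x≤a] = (-5)·3·3/12 = -15/4 kN·m
Superposition: M = Σ M_i = 269/4 kN·m ≈ 67.250000 kN·m

M(3) = 269/4 kN·m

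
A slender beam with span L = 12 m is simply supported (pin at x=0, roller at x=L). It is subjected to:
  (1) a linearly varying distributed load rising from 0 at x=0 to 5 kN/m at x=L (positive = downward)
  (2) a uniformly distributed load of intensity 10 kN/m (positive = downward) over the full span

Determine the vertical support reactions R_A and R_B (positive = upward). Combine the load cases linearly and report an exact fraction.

R_A = 70 kN, R_B = 80 kN

Load 1 — triangular load w₀=5 kN/m (0→w₀ over full span):
  R_A = w₀L/6 = 5·12/6 = 10 kN
  R_B = w₀L/3 = 5·12/3 = 20 kN
Load 2 — uniform load w=10 kN/m over full span:
  R_A = wL/2 = 10·12/2 = 60 kN
  R_B = wL/2 = 10·12/2 = 60 kN
Superposition: R_A = 70 kN, R_B = 80 kN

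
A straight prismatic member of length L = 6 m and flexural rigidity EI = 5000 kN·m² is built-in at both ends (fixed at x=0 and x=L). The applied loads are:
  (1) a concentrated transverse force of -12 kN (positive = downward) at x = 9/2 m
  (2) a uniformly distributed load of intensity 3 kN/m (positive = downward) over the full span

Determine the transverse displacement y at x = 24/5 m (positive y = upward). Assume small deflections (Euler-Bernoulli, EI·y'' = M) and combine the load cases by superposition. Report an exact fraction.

Load 1 — point force P=-12 kN at a=9/2 m (b=L-a=3/2):
  y_1 = -Pa²(L-x)²(3bL-(3b+a)(L-x))/(6L³EI)  [x>a] = -(-12)·(9/2)²·(6-(24/5))²·(3·(3/2)·6-(3·(3/2)+(9/2))·(6-(24/5)))/(6·6³·5000) = 2187/2500000 m
Load 2 — uniform load w=3 kN/m over full span:
  y_2 = -wx²(L-x)²/(24EI) = -3·(24/5)²·(6-(24/5))²/(24·5000) = -324/390625 m
Superposition: y = Σ y_i = 567/12500000 m ≈ 0.000045 m

y(24/5) = 567/12500000 m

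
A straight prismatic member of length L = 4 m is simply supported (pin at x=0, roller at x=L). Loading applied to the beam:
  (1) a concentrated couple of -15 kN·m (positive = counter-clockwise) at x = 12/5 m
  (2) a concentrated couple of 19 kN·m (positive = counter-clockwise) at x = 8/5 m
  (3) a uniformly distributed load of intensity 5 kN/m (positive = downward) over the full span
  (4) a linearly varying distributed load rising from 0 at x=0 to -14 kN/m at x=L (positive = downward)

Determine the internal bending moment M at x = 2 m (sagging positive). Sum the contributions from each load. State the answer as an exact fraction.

Load 1 — applied couple M₀=-15 kN·m at a=12/5 m (b=L-a=8/5):
  M_1 = M₀x/L  [x≤a] = (-15)·2/4 = -15/2 kN·m
Load 2 — applied couple M₀=19 kN·m at a=8/5 m (b=L-a=12/5):
  M_2 = M₀x/L - M₀  [x>a] = 19·2/4 - 19 = -19/2 kN·m
Load 3 — uniform load w=5 kN/m over full span:
  M_3 = wx(L-x)/2 = 5·2·(4-2)/2 = 10 kN·m
Load 4 — triangular load w₀=-14 kN/m (0→w₀ over full span):
  M_4 = w₀Lx/6 - w₀x³/(6L) = (-14)·4·2/6 - (-14)·2³/(6·4) = -14 kN·m
Superposition: M = Σ M_i = -21 kN·m ≈ -21.000000 kN·m

M(2) = -21 kN·m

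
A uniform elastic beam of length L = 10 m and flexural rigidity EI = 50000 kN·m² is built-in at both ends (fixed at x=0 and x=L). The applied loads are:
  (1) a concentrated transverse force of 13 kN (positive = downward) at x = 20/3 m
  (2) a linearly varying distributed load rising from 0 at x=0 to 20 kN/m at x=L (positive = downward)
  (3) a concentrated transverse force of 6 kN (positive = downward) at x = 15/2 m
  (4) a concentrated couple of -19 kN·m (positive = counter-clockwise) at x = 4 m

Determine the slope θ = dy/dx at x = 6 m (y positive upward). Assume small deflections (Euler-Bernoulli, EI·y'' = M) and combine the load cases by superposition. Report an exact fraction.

Load 1 — point force P=13 kN at a=20/3 m (b=L-a=10/3):
  θ_1 = -Pb²x(2aL-(3a+b)x)/(2L³EI)  [x≤a] = -13·(10/3)²·6·(2·(20/3)·10-(3·(20/3)+(10/3))·6)/(2·10³·50000) = 13/225000 rad
Load 2 — triangular load w₀=20 kN/m (0→w₀ over full span):
  θ_2 = -w₀(2x(L-x)(L-2x)(x+2L)+x²(L-x)²)/(120LEI) = -20·(2·6·(10-6)·(10-2·6)·(6+2·10)+6²·(10-6)²)/(120·10·50000) = 2/3125 rad
Load 3 — point force P=6 kN at a=15/2 m (b=L-a=5/2):
  θ_3 = -Pb²x(2aL-(3a+b)x)/(2L³EI)  [x≤a] = -6·(5/2)²·6·(2·(15/2)·10-(3·(15/2)+(5/2))·6)/(2·10³·50000) = 0 rad
Load 4 — applied couple M₀=-19 kN·m at a=4 m (b=L-a=6):
  θ_4 = (R_Ax²/2 - M_Ax - M₀(x-a))/EI  [x>a] with R_A=-342/125, M_A=-57/25 = ((-342/125)·6²/2 - (-57/25)·6 - (-19)·(6-4))/50000 = 19/390625 rad
Superposition: θ = Σ θ_i = 20993/28125000 rad ≈ 0.000746 rad

θ(6) = 20993/28125000 rad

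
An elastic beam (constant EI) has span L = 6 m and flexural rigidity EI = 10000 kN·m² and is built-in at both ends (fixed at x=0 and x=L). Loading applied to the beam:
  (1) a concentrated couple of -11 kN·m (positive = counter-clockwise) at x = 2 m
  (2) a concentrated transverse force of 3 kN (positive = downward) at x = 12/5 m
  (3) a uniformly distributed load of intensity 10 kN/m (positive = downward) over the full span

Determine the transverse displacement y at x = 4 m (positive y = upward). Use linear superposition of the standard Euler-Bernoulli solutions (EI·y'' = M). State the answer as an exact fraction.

y(4) = -55331/16875000 m

Load 1 — applied couple M₀=-11 kN·m at a=2 m (b=L-a=4):
  y_1 = (R_Ax³/6 - M_Ax²/2 - M₀(x-a)²/2)/EI  [x>a] with R_A=-22/9, M_A=0 = ((-22/9)·4³/6 - 0·4²/2 - (-11)·(4-2)²/2)/10000 = -11/27000 m
Load 2 — point force P=3 kN at a=12/5 m (b=L-a=18/5):
  y_2 = -Pa²(L-x)²(3bL-(3b+a)(L-x))/(6L³EI)  [x>a] = -3·(12/5)²·(6-4)²·(3·(18/5)·6-(3·(18/5)+(12/5))·(6-4))/(6·6³·10000) = -16/78125 m
Load 3 — uniform load w=10 kN/m over full span:
  y_3 = -wx²(L-x)²/(24EI) = -10·4²·(6-4)²/(24·10000) = -1/375 m
Superposition: y = Σ y_i = -55331/16875000 m ≈ -0.003279 m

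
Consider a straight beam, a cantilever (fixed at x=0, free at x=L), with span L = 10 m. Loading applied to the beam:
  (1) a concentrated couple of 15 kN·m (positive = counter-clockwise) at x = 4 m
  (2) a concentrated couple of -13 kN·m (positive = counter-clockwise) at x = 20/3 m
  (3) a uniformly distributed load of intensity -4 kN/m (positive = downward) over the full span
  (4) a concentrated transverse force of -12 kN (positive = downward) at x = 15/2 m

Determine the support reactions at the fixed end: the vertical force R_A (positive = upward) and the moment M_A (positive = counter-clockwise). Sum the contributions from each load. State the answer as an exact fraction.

Load 1 — applied couple M₀=15 kN·m at a=4 m (b=L-a=6):
  R_A = 0 kN
  M_A = -M₀ = -15 kN·m
Load 2 — applied couple M₀=-13 kN·m at a=20/3 m (b=L-a=10/3):
  R_A = 0 kN
  M_A = -M₀ = -(-13) = 13 kN·m
Load 3 — uniform load w=-4 kN/m over full span:
  R_A = wL = (-4)·10 = -40 kN
  M_A = wL²/2 = (-4)·10²/2 = -200 kN·m
Load 4 — point force P=-12 kN at a=15/2 m (b=L-a=5/2):
  R_A = P = (-12) = -12 kN
  M_A = Pa = (-12)·(15/2) = -90 kN·m
Superposition: R_A = -52 kN, M_A = -292 kN·m

R_A = -52 kN, M_A = -292 kN·m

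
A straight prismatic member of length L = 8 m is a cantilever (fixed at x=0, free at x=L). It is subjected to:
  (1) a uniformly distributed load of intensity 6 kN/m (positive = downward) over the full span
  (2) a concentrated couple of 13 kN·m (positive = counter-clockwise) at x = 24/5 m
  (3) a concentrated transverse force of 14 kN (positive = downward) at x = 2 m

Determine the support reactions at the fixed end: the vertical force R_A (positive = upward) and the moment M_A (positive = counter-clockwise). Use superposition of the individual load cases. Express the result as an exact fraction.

Load 1 — uniform load w=6 kN/m over full span:
  R_A = wL = 6·8 = 48 kN
  M_A = wL²/2 = 6·8²/2 = 192 kN·m
Load 2 — applied couple M₀=13 kN·m at a=24/5 m (b=L-a=16/5):
  R_A = 0 kN
  M_A = -M₀ = -13 kN·m
Load 3 — point force P=14 kN at a=2 m (b=L-a=6):
  R_A = P = 14 kN
  M_A = Pa = 14·2 = 28 kN·m
Superposition: R_A = 62 kN, M_A = 207 kN·m

R_A = 62 kN, M_A = 207 kN·m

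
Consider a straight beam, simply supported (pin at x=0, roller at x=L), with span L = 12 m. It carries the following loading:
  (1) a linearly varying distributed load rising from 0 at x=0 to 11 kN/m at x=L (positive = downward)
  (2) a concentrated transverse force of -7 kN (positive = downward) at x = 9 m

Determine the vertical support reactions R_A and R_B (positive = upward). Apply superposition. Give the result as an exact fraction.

Load 1 — triangular load w₀=11 kN/m (0→w₀ over full span):
  R_A = w₀L/6 = 11·12/6 = 22 kN
  R_B = w₀L/3 = 11·12/3 = 44 kN
Load 2 — point force P=-7 kN at a=9 m (b=L-a=3):
  R_A = Pb/L = (-7)·3/12 = -7/4 kN
  R_B = Pa/L = (-7)·9/12 = -21/4 kN
Superposition: R_A = 81/4 kN, R_B = 155/4 kN

R_A = 81/4 kN, R_B = 155/4 kN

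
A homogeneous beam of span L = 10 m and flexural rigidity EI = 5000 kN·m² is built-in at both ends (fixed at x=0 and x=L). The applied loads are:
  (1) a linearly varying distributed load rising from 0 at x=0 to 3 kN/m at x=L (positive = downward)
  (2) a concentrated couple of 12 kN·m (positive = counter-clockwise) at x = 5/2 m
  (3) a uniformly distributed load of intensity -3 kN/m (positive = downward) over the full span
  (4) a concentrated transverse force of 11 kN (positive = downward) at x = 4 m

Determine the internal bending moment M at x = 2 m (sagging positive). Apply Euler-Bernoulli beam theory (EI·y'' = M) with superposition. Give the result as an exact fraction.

Load 1 — triangular load w₀=3 kN/m (0→w₀ over full span):
  M_1 = 3w₀Lx/20 - w₀L²/30 - w₀x³/(6L) = 3·3·10·2/20 - 3·10²/30 - 3·2³/(6·10) = -7/5 kN·m
Load 2 — applied couple M₀=12 kN·m at a=5/2 m (b=L-a=15/2):
  M_2 = R_Ax - M_A  [x≤a] with R_A=27/20, M_A=-9/4 = (27/20)·2 - (-9/4) = 99/20 kN·m
Load 3 — uniform load w=-3 kN/m over full span:
  M_3 = wLx/2 - wL²/12 - wx²/2 = (-3)·10·2/2 - (-3)·10²/12 - (-3)·2²/2 = 1 kN·m
Load 4 — point force P=11 kN at a=4 m (b=L-a=6):
  M_4 = Pb²(3a+b)x/L³ - Pab²/L²  [x≤a] = 11·6²·(3·4+6)·2/10³ - 11·4·6²/10² = -198/125 kN·m
Superposition: M = Σ M_i = 1483/500 kN·m ≈ 2.966000 kN·m

M(2) = 1483/500 kN·m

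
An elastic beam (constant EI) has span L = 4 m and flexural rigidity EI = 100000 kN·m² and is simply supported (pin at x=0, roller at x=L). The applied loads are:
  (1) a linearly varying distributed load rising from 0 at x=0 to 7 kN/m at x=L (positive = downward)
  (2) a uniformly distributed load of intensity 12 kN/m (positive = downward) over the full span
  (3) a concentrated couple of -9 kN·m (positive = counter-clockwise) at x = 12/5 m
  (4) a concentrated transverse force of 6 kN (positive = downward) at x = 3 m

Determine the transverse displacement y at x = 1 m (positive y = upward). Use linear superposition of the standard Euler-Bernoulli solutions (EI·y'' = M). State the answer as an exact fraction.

y(1) = -89287/240000000 m

Load 1 — triangular load w₀=7 kN/m (0→w₀ over full span):
  y_1 = -w₀x(7L⁴-10L²x²+3x⁴)/(360LEI) = -7·1·(7·4⁴-10·4²·1²+3·1⁴)/(360·4·100000) = -763/9600000 m
Load 2 — uniform load w=12 kN/m over full span:
  y_2 = -wx(L³-2Lx²+x³)/(24EI) = -12·1·(4³-2·4·1²+1³)/(24·100000) = -57/200000 m
Load 3 — applied couple M₀=-9 kN·m at a=12/5 m (b=L-a=8/5):
  y_3 = (M₀x³/(6L)+C₁x)/EI  [x≤a] with C₁=M₀(3b²-L²)/(6L)=78/25 = ((-9)·1³/(6·4)+(78/25)·1)/100000 = 549/20000000 m
Load 4 — point force P=6 kN at a=3 m (b=L-a=1):
  y_4 = -Pbx(L²-b²-x²)/(6LEI)  [x≤a] = -6·1·1·(4²-1²-1²)/(6·4·100000) = -7/200000 m
Superposition: y = Σ y_i = -89287/240000000 m ≈ -0.000372 m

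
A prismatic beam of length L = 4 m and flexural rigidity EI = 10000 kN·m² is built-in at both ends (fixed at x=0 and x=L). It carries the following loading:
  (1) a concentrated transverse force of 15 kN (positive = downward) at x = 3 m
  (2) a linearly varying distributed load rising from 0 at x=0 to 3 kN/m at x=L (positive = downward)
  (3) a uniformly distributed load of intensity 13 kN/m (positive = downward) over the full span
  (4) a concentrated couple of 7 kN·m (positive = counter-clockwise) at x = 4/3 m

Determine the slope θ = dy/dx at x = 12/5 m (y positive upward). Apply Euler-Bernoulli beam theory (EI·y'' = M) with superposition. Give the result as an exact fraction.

Load 1 — point force P=15 kN at a=3 m (b=L-a=1):
  θ_1 = -Pb²x(2aL-(3a+b)x)/(2L³EI)  [x≤a] = -15·1²·(12/5)·(2·3·4-(3·3+1)·(12/5))/(2·4³·10000) = 0 rad
Load 2 — triangular load w₀=3 kN/m (0→w₀ over full span):
  θ_2 = -w₀(2x(L-x)(L-2x)(x+2L)+x²(L-x)²)/(120LEI) = -3·(2·(12/5)·(4-(12/5))·(4-2·(12/5))·((12/5)+2·4)+(12/5)²·(4-(12/5))²)/(120·4·10000) = 12/390625 rad
Load 3 — uniform load w=13 kN/m over full span:
  θ_3 = -wx(L-x)(L-2x)/(12EI) = -13·(12/5)·(4-(12/5))·(4-2·(12/5))/(12·10000) = 26/78125 rad
Load 4 — applied couple M₀=7 kN·m at a=4/3 m (b=L-a=8/3):
  θ_4 = (R_Ax²/2 - M_Ax - M₀(x-a))/EI  [x>a] with R_A=7/3, M_A=0 = ((7/3)·(12/5)²/2 - 0·(12/5) - 7·((12/5)-(4/3)))/10000 = -7/93750 rad
Superposition: θ = Σ θ_i = 677/2343750 rad ≈ 0.000289 rad

θ(12/5) = 677/2343750 rad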